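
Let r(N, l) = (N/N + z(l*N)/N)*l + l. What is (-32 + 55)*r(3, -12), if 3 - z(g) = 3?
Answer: -552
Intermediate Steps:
z(g) = 0 (z(g) = 3 - 1*3 = 3 - 3 = 0)
r(N, l) = 2*l (r(N, l) = (N/N + 0/N)*l + l = (1 + 0)*l + l = 1*l + l = l + l = 2*l)
(-32 + 55)*r(3, -12) = (-32 + 55)*(2*(-12)) = 23*(-24) = -552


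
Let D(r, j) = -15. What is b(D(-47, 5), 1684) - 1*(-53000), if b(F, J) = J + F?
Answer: 54669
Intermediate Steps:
b(F, J) = F + J
b(D(-47, 5), 1684) - 1*(-53000) = (-15 + 1684) - 1*(-53000) = 1669 + 53000 = 54669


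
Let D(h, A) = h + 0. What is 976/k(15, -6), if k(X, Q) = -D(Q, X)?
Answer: 488/3 ≈ 162.67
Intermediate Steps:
D(h, A) = h
k(X, Q) = -Q
976/k(15, -6) = 976/((-1*(-6))) = 976/6 = 976*(⅙) = 488/3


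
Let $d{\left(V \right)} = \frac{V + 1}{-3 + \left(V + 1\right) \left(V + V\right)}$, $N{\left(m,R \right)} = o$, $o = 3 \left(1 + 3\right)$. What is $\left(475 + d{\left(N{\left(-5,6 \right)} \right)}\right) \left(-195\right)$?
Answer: $- \frac{9541220}{103} \approx -92633.0$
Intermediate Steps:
$o = 12$ ($o = 3 \cdot 4 = 12$)
$N{\left(m,R \right)} = 12$
$d{\left(V \right)} = \frac{1 + V}{-3 + 2 V \left(1 + V\right)}$ ($d{\left(V \right)} = \frac{1 + V}{-3 + \left(1 + V\right) 2 V} = \frac{1 + V}{-3 + 2 V \left(1 + V\right)}$)
$\left(475 + d{\left(N{\left(-5,6 \right)} \right)}\right) \left(-195\right) = \left(475 + \frac{1 + 12}{-3 + 2 \cdot 12 + 2 \cdot 12^{2}}\right) \left(-195\right) = \left(475 + \frac{1}{-3 + 24 + 2 \cdot 144} \cdot 13\right) \left(-195\right) = \left(475 + \frac{1}{-3 + 24 + 288} \cdot 13\right) \left(-195\right) = \left(475 + \frac{1}{309} \cdot 13\right) \left(-195\right) = \left(475 + \frac{13}{309}\right) \left(-195\right) = \frac{146788}{309} \left(-195\right) = - \frac{9541220}{103}$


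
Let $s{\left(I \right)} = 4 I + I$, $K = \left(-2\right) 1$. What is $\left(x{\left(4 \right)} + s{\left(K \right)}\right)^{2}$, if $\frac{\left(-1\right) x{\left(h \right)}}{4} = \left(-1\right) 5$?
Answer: $100$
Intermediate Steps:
$K = -2$
$s{\left(I \right)} = 5 I$
$x{\left(h \right)} = 20$ ($x{\left(h \right)} = - 4 \left(\left(-1\right) 5\right) = \left(-4\right) \left(-5\right) = 20$)
$\left(x{\left(4 \right)} + s{\left(K \right)}\right)^{2} = \left(20 + 5 \left(-2\right)\right)^{2} = \left(20 - 10\right)^{2} = 10^{2} = 100$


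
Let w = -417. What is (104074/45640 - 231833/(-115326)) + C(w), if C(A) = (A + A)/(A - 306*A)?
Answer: 343868919857/80268049260 ≈ 4.2840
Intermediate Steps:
C(A) = -2/305 (C(A) = (2*A)/((-305*A)) = (2*A)*(-1/(305*A)) = -2/305)
(104074/45640 - 231833/(-115326)) + C(w) = (104074/45640 - 231833/(-115326)) - 2/305 = (104074*(1/45640) - 231833*(-1/115326)) - 2/305 = (52037/22820 + 231833/115326) - 2/305 = 5645824061/1315869660 - 2/305 = 343868919857/80268049260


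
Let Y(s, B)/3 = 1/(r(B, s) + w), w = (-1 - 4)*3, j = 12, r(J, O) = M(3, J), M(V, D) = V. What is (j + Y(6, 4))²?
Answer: 2209/16 ≈ 138.06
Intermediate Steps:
r(J, O) = 3
w = -15 (w = -5*3 = -15)
Y(s, B) = -¼ (Y(s, B) = 3/(3 - 15) = 3/(-12) = 3*(-1/12) = -¼)
(j + Y(6, 4))² = (12 - ¼)² = (47/4)² = 2209/16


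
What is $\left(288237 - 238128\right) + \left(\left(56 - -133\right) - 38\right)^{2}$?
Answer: $72910$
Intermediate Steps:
$\left(288237 - 238128\right) + \left(\left(56 - -133\right) - 38\right)^{2} = 50109 + \left(\left(56 + 133\right) - 38\right)^{2} = 50109 + \left(189 - 38\right)^{2} = 50109 + 151^{2} = 50109 + 22801 = 72910$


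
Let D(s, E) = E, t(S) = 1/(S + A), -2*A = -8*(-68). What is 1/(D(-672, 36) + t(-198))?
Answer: 470/16919 ≈ 0.027779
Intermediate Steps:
A = -272 (A = -(-4)*(-68) = -½*544 = -272)
t(S) = 1/(-272 + S) (t(S) = 1/(S - 272) = 1/(-272 + S))
1/(D(-672, 36) + t(-198)) = 1/(36 + 1/(-272 - 198)) = 1/(36 + 1/(-470)) = 1/(36 - 1/470) = 1/(16919/470) = 470/16919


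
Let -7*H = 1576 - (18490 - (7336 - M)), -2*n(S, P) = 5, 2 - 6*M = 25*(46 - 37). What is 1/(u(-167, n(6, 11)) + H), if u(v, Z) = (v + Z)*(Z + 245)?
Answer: -84/3338225 ≈ -2.5163e-5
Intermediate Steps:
M = -223/6 (M = 1/3 - 25*(46 - 37)/6 = 1/3 - 25*9/6 = 1/3 - 1/6*225 = 1/3 - 75/2 = -223/6 ≈ -37.167)
n(S, P) = -5/2 (n(S, P) = -1/2*5 = -5/2)
u(v, Z) = (245 + Z)*(Z + v) (u(v, Z) = (Z + v)*(245 + Z) = (245 + Z)*(Z + v))
H = 57245/42 (H = -(1576 - (18490 - (7336 - 1*(-223/6))))/7 = -(1576 - (18490 - (7336 + 223/6)))/7 = -(1576 - (18490 - 1*44239/6))/7 = -(1576 - (18490 - 44239/6))/7 = -(1576 - 1*66701/6)/7 = -(1576 - 66701/6)/7 = -1/7*(-57245/6) = 57245/42 ≈ 1363.0)
1/(u(-167, n(6, 11)) + H) = 1/(((-5/2)**2 + 245*(-5/2) + 245*(-167) - 5/2*(-167)) + 57245/42) = 1/((25/4 - 1225/2 - 40915 + 835/2) + 57245/42) = 1/(-164415/4 + 57245/42) = 1/(-3338225/84) = -84/3338225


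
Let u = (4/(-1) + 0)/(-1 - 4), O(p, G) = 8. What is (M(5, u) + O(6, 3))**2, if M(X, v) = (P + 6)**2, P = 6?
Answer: 23104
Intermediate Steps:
u = 4/5 (u = (4*(-1) + 0)/(-5) = (-4 + 0)*(-1/5) = -4*(-1/5) = 4/5 ≈ 0.80000)
M(X, v) = 144 (M(X, v) = (6 + 6)**2 = 12**2 = 144)
(M(5, u) + O(6, 3))**2 = (144 + 8)**2 = 152**2 = 23104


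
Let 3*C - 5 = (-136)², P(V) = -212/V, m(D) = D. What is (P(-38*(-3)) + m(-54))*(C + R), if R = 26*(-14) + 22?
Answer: -18546800/57 ≈ -3.2538e+5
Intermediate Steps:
C = 6167 (C = 5/3 + (⅓)*(-136)² = 5/3 + (⅓)*18496 = 5/3 + 18496/3 = 6167)
R = -342 (R = -364 + 22 = -342)
(P(-38*(-3)) + m(-54))*(C + R) = (-212/((-38*(-3))) - 54)*(6167 - 342) = (-212/114 - 54)*5825 = (-212*1/114 - 54)*5825 = (-106/57 - 54)*5825 = -3184/57*5825 = -18546800/57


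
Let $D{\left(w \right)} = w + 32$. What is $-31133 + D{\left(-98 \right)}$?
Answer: $-31199$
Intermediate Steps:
$D{\left(w \right)} = 32 + w$
$-31133 + D{\left(-98 \right)} = -31133 + \left(32 - 98\right) = -31133 - 66 = -31199$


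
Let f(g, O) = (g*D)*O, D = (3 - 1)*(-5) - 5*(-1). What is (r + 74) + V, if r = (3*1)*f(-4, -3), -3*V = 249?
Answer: -189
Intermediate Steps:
D = -5 (D = 2*(-5) + 5 = -10 + 5 = -5)
V = -83 (V = -1/3*249 = -83)
f(g, O) = -5*O*g (f(g, O) = (g*(-5))*O = (-5*g)*O = -5*O*g)
r = -180 (r = (3*1)*(-5*(-3)*(-4)) = 3*(-60) = -180)
(r + 74) + V = (-180 + 74) - 83 = -106 - 83 = -189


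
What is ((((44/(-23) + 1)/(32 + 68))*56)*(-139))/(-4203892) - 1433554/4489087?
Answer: -247530322251853/775085088056950 ≈ -0.31936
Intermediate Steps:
((((44/(-23) + 1)/(32 + 68))*56)*(-139))/(-4203892) - 1433554/4489087 = ((((44*(-1/23) + 1)/100)*56)*(-139))*(-1/4203892) - 1433554*1/4489087 = ((((-44/23 + 1)*(1/100))*56)*(-139))*(-1/4203892) - 1433554/4489087 = ((-21/23*1/100*56)*(-139))*(-1/4203892) - 1433554/4489087 = (-21/2300*56*(-139))*(-1/4203892) - 1433554/4489087 = -294/575*(-139)*(-1/4203892) - 1433554/4489087 = (40866/575)*(-1/4203892) - 1433554/4489087 = -2919/172659850 - 1433554/4489087 = -247530322251853/775085088056950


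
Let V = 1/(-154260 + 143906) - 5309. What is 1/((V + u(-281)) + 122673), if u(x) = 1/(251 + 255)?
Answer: 1309781/153721139746 ≈ 8.5205e-6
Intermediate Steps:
u(x) = 1/506
V = -54969387/10354 (V = 1/(-10354) - 5309 = -1/10354 - 5309 = -54969387/10354 ≈ -5309.0)
1/((V + u(-281)) + 122673) = 1/((-54969387/10354 + 1/506) + 122673) = 1/(-6953624867/1309781 + 122673) = 1/(153721139746/1309781) = 1309781/153721139746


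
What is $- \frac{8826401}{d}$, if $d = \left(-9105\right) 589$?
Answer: $\frac{8826401}{5362845} \approx 1.6458$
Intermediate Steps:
$d = -5362845$
$- \frac{8826401}{d} = - \frac{8826401}{-5362845} = \left(-8826401\right) \left(- \frac{1}{5362845}\right) = \frac{8826401}{5362845}$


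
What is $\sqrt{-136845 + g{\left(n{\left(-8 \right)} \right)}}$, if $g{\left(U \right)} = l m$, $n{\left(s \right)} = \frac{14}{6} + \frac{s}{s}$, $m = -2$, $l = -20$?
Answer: $i \sqrt{136805} \approx 369.87 i$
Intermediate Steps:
$n{\left(s \right)} = \frac{10}{3}$ ($n{\left(s \right)} = 14 \cdot \frac{1}{6} + 1 = \frac{7}{3} + 1 = \frac{10}{3}$)
$g{\left(U \right)} = 40$ ($g{\left(U \right)} = \left(-20\right) \left(-2\right) = 40$)
$\sqrt{-136845 + g{\left(n{\left(-8 \right)} \right)}} = \sqrt{-136845 + 40} = \sqrt{-136805} = i \sqrt{136805}$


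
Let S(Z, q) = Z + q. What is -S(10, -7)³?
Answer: -27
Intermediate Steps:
-S(10, -7)³ = -(10 - 7)³ = -1*3³ = -1*27 = -27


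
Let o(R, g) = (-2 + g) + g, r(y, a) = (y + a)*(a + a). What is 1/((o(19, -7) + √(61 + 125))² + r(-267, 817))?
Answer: 149857/134742690950 + 8*√186/202114036425 ≈ 1.1127e-6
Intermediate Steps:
r(y, a) = 2*a*(a + y) (r(y, a) = (a + y)*(2*a) = 2*a*(a + y))
o(R, g) = -2 + 2*g
1/((o(19, -7) + √(61 + 125))² + r(-267, 817)) = 1/(((-2 + 2*(-7)) + √(61 + 125))² + 2*817*(817 - 267)) = 1/(((-2 - 14) + √186)² + 2*817*550) = 1/((-16 + √186)² + 898700) = 1/(898700 + (-16 + √186)²)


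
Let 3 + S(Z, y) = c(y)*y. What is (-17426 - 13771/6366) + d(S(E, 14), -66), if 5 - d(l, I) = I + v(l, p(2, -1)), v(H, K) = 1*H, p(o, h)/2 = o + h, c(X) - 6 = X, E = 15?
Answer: -112259083/6366 ≈ -17634.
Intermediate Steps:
c(X) = 6 + X
p(o, h) = 2*h + 2*o (p(o, h) = 2*(o + h) = 2*(h + o) = 2*h + 2*o)
S(Z, y) = -3 + y*(6 + y) (S(Z, y) = -3 + (6 + y)*y = -3 + y*(6 + y))
v(H, K) = H
d(l, I) = 5 - I - l (d(l, I) = 5 - (I + l) = 5 + (-I - l) = 5 - I - l)
(-17426 - 13771/6366) + d(S(E, 14), -66) = (-17426 - 13771/6366) + (5 - 1*(-66) - (-3 + 14*(6 + 14))) = (-17426 - 13771*1/6366) + (5 + 66 - (-3 + 14*20)) = (-17426 - 13771/6366) + (5 + 66 - (-3 + 280)) = -110947687/6366 + (5 + 66 - 1*277) = -110947687/6366 + (5 + 66 - 277) = -110947687/6366 - 206 = -112259083/6366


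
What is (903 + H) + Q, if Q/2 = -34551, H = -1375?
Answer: -69574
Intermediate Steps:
Q = -69102 (Q = 2*(-34551) = -69102)
(903 + H) + Q = (903 - 1375) - 69102 = -472 - 69102 = -69574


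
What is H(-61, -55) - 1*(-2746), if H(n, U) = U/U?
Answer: 2747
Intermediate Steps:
H(n, U) = 1
H(-61, -55) - 1*(-2746) = 1 - 1*(-2746) = 1 + 2746 = 2747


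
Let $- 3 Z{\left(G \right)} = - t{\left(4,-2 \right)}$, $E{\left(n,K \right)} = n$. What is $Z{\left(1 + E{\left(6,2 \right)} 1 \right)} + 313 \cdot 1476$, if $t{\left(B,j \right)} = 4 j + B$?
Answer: $\frac{1385960}{3} \approx 4.6199 \cdot 10^{5}$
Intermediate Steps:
$t{\left(B,j \right)} = B + 4 j$
$Z{\left(G \right)} = - \frac{4}{3}$ ($Z{\left(G \right)} = - \frac{\left(-1\right) \left(4 + 4 \left(-2\right)\right)}{3} = - \frac{\left(-1\right) \left(4 - 8\right)}{3} = - \frac{\left(-1\right) \left(-4\right)}{3} = \left(- \frac{1}{3}\right) 4 = - \frac{4}{3}$)
$Z{\left(1 + E{\left(6,2 \right)} 1 \right)} + 313 \cdot 1476 = - \frac{4}{3} + 313 \cdot 1476 = - \frac{4}{3} + 461988 = \frac{1385960}{3}$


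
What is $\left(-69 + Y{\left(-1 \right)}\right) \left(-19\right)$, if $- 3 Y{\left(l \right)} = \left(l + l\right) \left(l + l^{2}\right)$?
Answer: $1311$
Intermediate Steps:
$Y{\left(l \right)} = - \frac{2 l \left(l + l^{2}\right)}{3}$ ($Y{\left(l \right)} = - \frac{\left(l + l\right) \left(l + l^{2}\right)}{3} = - \frac{2 l \left(l + l^{2}\right)}{3}$)
$\left(-69 + Y{\left(-1 \right)}\right) \left(-19\right) = \left(-69 + \frac{2 \left(-1\right)^{2} \left(-1 - -1\right)}{3}\right) \left(-19\right) = \left(-69 + \frac{2}{3} \cdot 1 \left(-1 + 1\right)\right) \left(-19\right) = \left(-69 + \frac{2}{3} \cdot 1 \cdot 0\right) \left(-19\right) = \left(-69 + 0\right) \left(-19\right) = \left(-69\right) \left(-19\right) = 1311$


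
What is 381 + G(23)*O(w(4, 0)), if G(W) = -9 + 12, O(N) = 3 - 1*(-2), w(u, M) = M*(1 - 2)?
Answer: 396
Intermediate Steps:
w(u, M) = -M (w(u, M) = M*(-1) = -M)
O(N) = 5 (O(N) = 3 + 2 = 5)
G(W) = 3
381 + G(23)*O(w(4, 0)) = 381 + 3*5 = 381 + 15 = 396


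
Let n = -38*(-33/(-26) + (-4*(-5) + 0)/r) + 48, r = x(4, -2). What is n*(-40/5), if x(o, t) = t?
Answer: -39496/13 ≈ -3038.2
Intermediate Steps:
r = -2
n = 4937/13 (n = -38*(-33/(-26) + (-4*(-5) + 0)/(-2)) + 48 = -38*(-33*(-1/26) + (20 + 0)*(-½)) + 48 = -38*(33/26 + 20*(-½)) + 48 = -38*(33/26 - 10) + 48 = -38*(-227/26) + 48 = 4313/13 + 48 = 4937/13 ≈ 379.77)
n*(-40/5) = 4937*(-40/5)/13 = 4937*(-40*⅕)/13 = (4937/13)*(-8) = -39496/13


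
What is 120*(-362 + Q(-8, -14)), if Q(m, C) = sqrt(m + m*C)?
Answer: -43440 + 240*sqrt(26) ≈ -42216.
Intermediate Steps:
Q(m, C) = sqrt(m + C*m)
120*(-362 + Q(-8, -14)) = 120*(-362 + sqrt(-8*(1 - 14))) = 120*(-362 + sqrt(-8*(-13))) = 120*(-362 + sqrt(104)) = 120*(-362 + 2*sqrt(26)) = -43440 + 240*sqrt(26)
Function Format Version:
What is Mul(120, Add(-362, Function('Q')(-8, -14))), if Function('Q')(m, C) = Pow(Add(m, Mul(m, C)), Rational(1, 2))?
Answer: Add(-43440, Mul(240, Pow(26, Rational(1, 2)))) ≈ -42216.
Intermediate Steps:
Function('Q')(m, C) = Pow(Add(m, Mul(C, m)), Rational(1, 2))
Mul(120, Add(-362, Function('Q')(-8, -14))) = Mul(120, Add(-362, Pow(Mul(-8, Add(1, -14)), Rational(1, 2)))) = Mul(120, Add(-362, Pow(Mul(-8, -13), Rational(1, 2)))) = Mul(120, Add(-362, Pow(104, Rational(1, 2)))) = Mul(120, Add(-362, Mul(2, Pow(26, Rational(1, 2))))) = Add(-43440, Mul(240, Pow(26, Rational(1, 2))))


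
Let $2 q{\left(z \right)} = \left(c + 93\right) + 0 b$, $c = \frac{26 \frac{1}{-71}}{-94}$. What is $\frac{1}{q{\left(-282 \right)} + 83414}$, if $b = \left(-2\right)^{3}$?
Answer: $\frac{3337}{278507695} \approx 1.1982 \cdot 10^{-5}$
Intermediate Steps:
$b = -8$
$c = \frac{13}{3337}$ ($c = 26 \left(- \frac{1}{71}\right) \left(- \frac{1}{94}\right) = \left(- \frac{26}{71}\right) \left(- \frac{1}{94}\right) = \frac{13}{3337} \approx 0.0038957$)
$q{\left(z \right)} = \frac{155177}{3337}$ ($q{\left(z \right)} = \frac{\left(\frac{13}{3337} + 93\right) + 0 \left(-8\right)}{2} = \frac{\frac{310354}{3337} + 0}{2} = \frac{1}{2} \cdot \frac{310354}{3337} = \frac{155177}{3337}$)
$\frac{1}{q{\left(-282 \right)} + 83414} = \frac{1}{\frac{155177}{3337} + 83414} = \frac{1}{\frac{278507695}{3337}} = \frac{3337}{278507695}$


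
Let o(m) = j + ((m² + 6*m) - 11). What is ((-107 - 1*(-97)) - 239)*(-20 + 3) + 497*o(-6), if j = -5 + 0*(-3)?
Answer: -3719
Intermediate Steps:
j = -5 (j = -5 + 0 = -5)
o(m) = -16 + m² + 6*m (o(m) = -5 + ((m² + 6*m) - 11) = -5 + (-11 + m² + 6*m) = -16 + m² + 6*m)
((-107 - 1*(-97)) - 239)*(-20 + 3) + 497*o(-6) = ((-107 - 1*(-97)) - 239)*(-20 + 3) + 497*(-16 + (-6)² + 6*(-6)) = ((-107 + 97) - 239)*(-17) + 497*(-16 + 36 - 36) = (-10 - 239)*(-17) + 497*(-16) = -249*(-17) - 7952 = 4233 - 7952 = -3719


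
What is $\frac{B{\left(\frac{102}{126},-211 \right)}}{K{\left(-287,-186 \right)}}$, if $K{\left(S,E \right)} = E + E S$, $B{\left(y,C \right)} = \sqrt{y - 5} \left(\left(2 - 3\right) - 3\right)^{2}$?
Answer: $\frac{8 i \sqrt{462}}{279279} \approx 0.0006157 i$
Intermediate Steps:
$B{\left(y,C \right)} = 16 \sqrt{-5 + y}$ ($B{\left(y,C \right)} = \sqrt{-5 + y} \left(-1 - 3\right)^{2} = \sqrt{-5 + y} \left(-4\right)^{2} = \sqrt{-5 + y} 16 = 16 \sqrt{-5 + y}$)
$\frac{B{\left(\frac{102}{126},-211 \right)}}{K{\left(-287,-186 \right)}} = \frac{16 \sqrt{-5 + \frac{102}{126}}}{\left(-186\right) \left(1 - 287\right)} = \frac{16 \sqrt{-5 + 102 \cdot \frac{1}{126}}}{\left(-186\right) \left(-286\right)} = \frac{16 \sqrt{-5 + \frac{17}{21}}}{53196} = 16 \sqrt{- \frac{88}{21}} \cdot \frac{1}{53196} = 16 \frac{2 i \sqrt{462}}{21} \cdot \frac{1}{53196} = \frac{32 i \sqrt{462}}{21} \cdot \frac{1}{53196} = \frac{8 i \sqrt{462}}{279279}$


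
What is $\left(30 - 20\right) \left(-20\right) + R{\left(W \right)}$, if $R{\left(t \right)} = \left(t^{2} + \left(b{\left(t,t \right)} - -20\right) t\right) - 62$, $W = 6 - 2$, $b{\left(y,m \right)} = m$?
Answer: $-150$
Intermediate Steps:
$W = 4$
$R{\left(t \right)} = -62 + t^{2} + t \left(20 + t\right)$ ($R{\left(t \right)} = \left(t^{2} + \left(t - -20\right) t\right) - 62 = \left(t^{2} + \left(t + 20\right) t\right) - 62 = \left(t^{2} + \left(20 + t\right) t\right) - 62 = \left(t^{2} + t \left(20 + t\right)\right) - 62 = -62 + t^{2} + t \left(20 + t\right)$)
$\left(30 - 20\right) \left(-20\right) + R{\left(W \right)} = \left(30 - 20\right) \left(-20\right) + \left(-62 + 2 \cdot 4^{2} + 20 \cdot 4\right) = 10 \left(-20\right) + \left(-62 + 2 \cdot 16 + 80\right) = -200 + \left(-62 + 32 + 80\right) = -200 + 50 = -150$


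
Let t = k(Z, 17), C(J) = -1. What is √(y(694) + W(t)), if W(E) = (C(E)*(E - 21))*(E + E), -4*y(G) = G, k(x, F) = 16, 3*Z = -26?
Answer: 3*I*√6/2 ≈ 3.6742*I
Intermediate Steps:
Z = -26/3 (Z = (⅓)*(-26) = -26/3 ≈ -8.6667)
y(G) = -G/4
t = 16
W(E) = 2*E*(21 - E) (W(E) = (-(E - 21))*(E + E) = (-(-21 + E))*(2*E) = (21 - E)*(2*E) = 2*E*(21 - E))
√(y(694) + W(t)) = √(-¼*694 + 2*16*(21 - 1*16)) = √(-347/2 + 2*16*(21 - 16)) = √(-347/2 + 2*16*5) = √(-347/2 + 160) = √(-27/2) = 3*I*√6/2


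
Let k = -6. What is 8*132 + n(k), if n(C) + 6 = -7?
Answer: 1043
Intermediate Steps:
n(C) = -13 (n(C) = -6 - 7 = -13)
8*132 + n(k) = 8*132 - 13 = 1056 - 13 = 1043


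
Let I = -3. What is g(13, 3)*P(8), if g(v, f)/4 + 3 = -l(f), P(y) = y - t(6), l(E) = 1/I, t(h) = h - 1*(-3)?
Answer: 32/3 ≈ 10.667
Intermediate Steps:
t(h) = 3 + h (t(h) = h + 3 = 3 + h)
l(E) = -1/3 (l(E) = 1/(-3) = -1/3)
P(y) = -9 + y (P(y) = y - (3 + 6) = y - 1*9 = y - 9 = -9 + y)
g(v, f) = -32/3 (g(v, f) = -12 + 4*(-1*(-1/3)) = -12 + 4*(1/3) = -12 + 4/3 = -32/3)
g(13, 3)*P(8) = -32*(-9 + 8)/3 = -32/3*(-1) = 32/3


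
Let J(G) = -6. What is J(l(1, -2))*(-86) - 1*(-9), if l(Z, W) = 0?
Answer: 525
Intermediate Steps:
J(l(1, -2))*(-86) - 1*(-9) = -6*(-86) - 1*(-9) = 516 + 9 = 525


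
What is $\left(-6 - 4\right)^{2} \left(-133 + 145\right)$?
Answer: $1200$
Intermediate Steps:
$\left(-6 - 4\right)^{2} \left(-133 + 145\right) = \left(-10\right)^{2} \cdot 12 = 100 \cdot 12 = 1200$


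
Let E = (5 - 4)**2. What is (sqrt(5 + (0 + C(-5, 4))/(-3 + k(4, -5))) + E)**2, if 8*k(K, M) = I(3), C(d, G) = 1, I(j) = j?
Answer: (21 + sqrt(2037))**2/441 ≈ 9.9174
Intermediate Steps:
k(K, M) = 3/8 (k(K, M) = (1/8)*3 = 3/8)
E = 1 (E = 1**2 = 1)
(sqrt(5 + (0 + C(-5, 4))/(-3 + k(4, -5))) + E)**2 = (sqrt(5 + (0 + 1)/(-3 + 3/8)) + 1)**2 = (sqrt(5 + 1/(-21/8)) + 1)**2 = (sqrt(5 + 1*(-8/21)) + 1)**2 = (sqrt(5 - 8/21) + 1)**2 = (sqrt(97/21) + 1)**2 = (sqrt(2037)/21 + 1)**2 = (1 + sqrt(2037)/21)**2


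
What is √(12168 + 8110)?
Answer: √20278 ≈ 142.40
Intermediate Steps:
√(12168 + 8110) = √20278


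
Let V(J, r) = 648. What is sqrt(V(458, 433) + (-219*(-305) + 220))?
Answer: sqrt(67663) ≈ 260.12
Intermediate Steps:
sqrt(V(458, 433) + (-219*(-305) + 220)) = sqrt(648 + (-219*(-305) + 220)) = sqrt(648 + (66795 + 220)) = sqrt(648 + 67015) = sqrt(67663)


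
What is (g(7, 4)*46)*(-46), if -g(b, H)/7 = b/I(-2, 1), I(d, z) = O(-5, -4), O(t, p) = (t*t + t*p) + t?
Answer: 25921/10 ≈ 2592.1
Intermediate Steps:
O(t, p) = t + t**2 + p*t (O(t, p) = (t**2 + p*t) + t = t + t**2 + p*t)
I(d, z) = 40 (I(d, z) = -5*(1 - 4 - 5) = -5*(-8) = 40)
g(b, H) = -7*b/40
(g(7, 4)*46)*(-46) = (-7/40*7*46)*(-46) = -49/40*46*(-46) = -1127/20*(-46) = 25921/10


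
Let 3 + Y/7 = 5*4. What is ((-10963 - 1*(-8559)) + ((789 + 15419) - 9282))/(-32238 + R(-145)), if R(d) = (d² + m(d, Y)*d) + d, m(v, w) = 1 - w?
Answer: 2261/2876 ≈ 0.78616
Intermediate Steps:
Y = 119 (Y = -21 + 7*(5*4) = -21 + 7*20 = -21 + 140 = 119)
R(d) = d² - 117*d (R(d) = (d² + (1 - 1*119)*d) + d = (d² + (1 - 119)*d) + d = (d² - 118*d) + d = d² - 117*d)
((-10963 - 1*(-8559)) + ((789 + 15419) - 9282))/(-32238 + R(-145)) = ((-10963 - 1*(-8559)) + ((789 + 15419) - 9282))/(-32238 - 145*(-117 - 145)) = ((-10963 + 8559) + (16208 - 9282))/(-32238 - 145*(-262)) = (-2404 + 6926)/(-32238 + 37990) = 4522/5752 = 4522*(1/5752) = 2261/2876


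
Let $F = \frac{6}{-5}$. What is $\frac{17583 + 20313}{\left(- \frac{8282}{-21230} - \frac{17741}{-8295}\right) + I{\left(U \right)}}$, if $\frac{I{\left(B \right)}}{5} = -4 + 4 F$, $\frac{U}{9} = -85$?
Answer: $- \frac{333679680180}{365159239} \approx -913.79$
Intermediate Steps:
$F = - \frac{6}{5}$ ($F = 6 \left(- \frac{1}{5}\right) = - \frac{6}{5} \approx -1.2$)
$U = -765$ ($U = 9 \left(-85\right) = -765$)
$I{\left(B \right)} = -44$ ($I{\left(B \right)} = 5 \left(-4 + 4 \left(- \frac{6}{5}\right)\right) = 5 \left(-4 - \frac{24}{5}\right) = 5 \left(- \frac{44}{5}\right) = -44$)
$\frac{17583 + 20313}{\left(- \frac{8282}{-21230} - \frac{17741}{-8295}\right) + I{\left(U \right)}} = \frac{17583 + 20313}{\left(- \frac{8282}{-21230} - \frac{17741}{-8295}\right) - 44} = \frac{37896}{\left(\left(-8282\right) \left(- \frac{1}{21230}\right) - - \frac{17741}{8295}\right) - 44} = \frac{37896}{\left(\frac{4141}{10615} + \frac{17741}{8295}\right) - 44} = \frac{37896}{\frac{44534062}{17610285} - 44} = \frac{37896}{- \frac{730318478}{17610285}} = 37896 \left(- \frac{17610285}{730318478}\right) = - \frac{333679680180}{365159239}$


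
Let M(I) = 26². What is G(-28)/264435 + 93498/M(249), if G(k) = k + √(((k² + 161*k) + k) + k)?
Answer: 12362062351/89379030 + 2*I*√105/88145 ≈ 138.31 + 0.0002325*I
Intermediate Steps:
M(I) = 676
G(k) = k + √(k² + 163*k) (G(k) = k + √((k² + 162*k) + k) = k + √(k² + 163*k))
G(-28)/264435 + 93498/M(249) = (-28 + √(-28*(163 - 28)))/264435 + 93498/676 = (-28 + √(-28*135))*(1/264435) + 93498*(1/676) = (-28 + √(-3780))*(1/264435) + 46749/338 = (-28 + 6*I*√105)*(1/264435) + 46749/338 = (-28/264435 + 2*I*√105/88145) + 46749/338 = 12362062351/89379030 + 2*I*√105/88145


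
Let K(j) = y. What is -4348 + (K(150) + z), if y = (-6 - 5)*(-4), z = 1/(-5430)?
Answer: -23370721/5430 ≈ -4304.0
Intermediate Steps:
z = -1/5430 ≈ -0.00018416
y = 44 (y = -11*(-4) = 44)
K(j) = 44
-4348 + (K(150) + z) = -4348 + (44 - 1/5430) = -4348 + 238919/5430 = -23370721/5430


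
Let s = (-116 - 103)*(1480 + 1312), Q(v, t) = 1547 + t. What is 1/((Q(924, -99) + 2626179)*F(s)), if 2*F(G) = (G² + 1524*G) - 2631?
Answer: 2/979938824210457267 ≈ 2.0409e-18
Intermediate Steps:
s = -611448 (s = -219*2792 = -611448)
F(G) = -2631/2 + G²/2 + 762*G (F(G) = ((G² + 1524*G) - 2631)/2 = (-2631 + G² + 1524*G)/2 = -2631/2 + G²/2 + 762*G)
1/((Q(924, -99) + 2626179)*F(s)) = 1/(((1547 - 99) + 2626179)*(-2631/2 + (½)*(-611448)² + 762*(-611448))) = 1/((1448 + 2626179)*(-2631/2 + (½)*373868656704 - 465923376)) = 1/(2627627*(-2631/2 + 186934328352 - 465923376)) = 1/(2627627*(372936807321/2)) = (1/2627627)*(2/372936807321) = 2/979938824210457267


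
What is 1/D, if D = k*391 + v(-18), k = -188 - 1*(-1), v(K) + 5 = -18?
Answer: -1/73140 ≈ -1.3672e-5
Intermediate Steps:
v(K) = -23 (v(K) = -5 - 18 = -23)
k = -187 (k = -188 + 1 = -187)
D = -73140 (D = -187*391 - 23 = -73117 - 23 = -73140)
1/D = 1/(-73140) = -1/73140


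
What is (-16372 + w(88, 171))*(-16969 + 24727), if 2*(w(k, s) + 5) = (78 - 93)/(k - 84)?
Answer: -508269249/4 ≈ -1.2707e+8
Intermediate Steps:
w(k, s) = -5 - 15/(2*(-84 + k)) (w(k, s) = -5 + ((78 - 93)/(k - 84))/2 = -5 + (-15/(-84 + k))/2 = -5 - 15/(2*(-84 + k)))
(-16372 + w(88, 171))*(-16969 + 24727) = (-16372 + 5*(165 - 2*88)/(2*(-84 + 88)))*(-16969 + 24727) = (-16372 + (5/2)*(165 - 176)/4)*7758 = (-16372 + (5/2)*(1/4)*(-11))*7758 = (-16372 - 55/8)*7758 = -131031/8*7758 = -508269249/4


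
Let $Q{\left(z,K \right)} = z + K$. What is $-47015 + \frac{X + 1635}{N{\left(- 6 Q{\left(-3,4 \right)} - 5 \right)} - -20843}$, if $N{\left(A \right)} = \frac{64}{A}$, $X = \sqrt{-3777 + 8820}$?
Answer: $- \frac{3592081050}{76403} + \frac{451 \sqrt{3}}{229209} \approx -47015.0$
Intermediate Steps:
$Q{\left(z,K \right)} = K + z$
$X = 41 \sqrt{3}$ ($X = \sqrt{5043} = 41 \sqrt{3} \approx 71.014$)
$-47015 + \frac{X + 1635}{N{\left(- 6 Q{\left(-3,4 \right)} - 5 \right)} - -20843} = -47015 + \frac{41 \sqrt{3} + 1635}{\frac{64}{- 6 \left(4 - 3\right) - 5} - -20843} = -47015 + \frac{1635 + 41 \sqrt{3}}{\frac{64}{\left(-6\right) 1 - 5} + 20843} = -47015 + \frac{1635 + 41 \sqrt{3}}{\frac{64}{-6 - 5} + 20843} = -47015 + \frac{1635 + 41 \sqrt{3}}{\frac{64}{-11} + 20843} = -47015 + \frac{1635 + 41 \sqrt{3}}{64 \left(- \frac{1}{11}\right) + 20843} = -47015 + \frac{1635 + 41 \sqrt{3}}{- \frac{64}{11} + 20843} = -47015 + \frac{1635 + 41 \sqrt{3}}{\frac{229209}{11}} = -47015 + \left(1635 + 41 \sqrt{3}\right) \frac{11}{229209} = -47015 + \left(\frac{5995}{76403} + \frac{451 \sqrt{3}}{229209}\right) = - \frac{3592081050}{76403} + \frac{451 \sqrt{3}}{229209}$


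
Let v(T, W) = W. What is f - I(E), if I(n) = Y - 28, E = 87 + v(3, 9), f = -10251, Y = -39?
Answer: -10184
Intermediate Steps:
E = 96 (E = 87 + 9 = 96)
I(n) = -67 (I(n) = -39 - 28 = -67)
f - I(E) = -10251 - 1*(-67) = -10251 + 67 = -10184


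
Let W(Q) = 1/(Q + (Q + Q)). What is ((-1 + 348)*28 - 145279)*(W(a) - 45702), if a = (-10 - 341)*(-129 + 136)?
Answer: 45667032301409/7371 ≈ 6.1955e+9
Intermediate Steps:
a = -2457 (a = -351*7 = -2457)
W(Q) = 1/(3*Q) (W(Q) = 1/(Q + 2*Q) = 1/(3*Q))
((-1 + 348)*28 - 145279)*(W(a) - 45702) = ((-1 + 348)*28 - 145279)*((⅓)/(-2457) - 45702) = (347*28 - 145279)*((⅓)*(-1/2457) - 45702) = (9716 - 145279)*(-1/7371 - 45702) = -135563*(-336869443/7371) = 45667032301409/7371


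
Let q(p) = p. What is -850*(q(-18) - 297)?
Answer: 267750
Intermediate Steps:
-850*(q(-18) - 297) = -850*(-18 - 297) = -850*(-315) = 267750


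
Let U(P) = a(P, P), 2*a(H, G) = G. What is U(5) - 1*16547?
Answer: -33089/2 ≈ -16545.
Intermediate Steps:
a(H, G) = G/2
U(P) = P/2
U(5) - 1*16547 = (½)*5 - 1*16547 = 5/2 - 16547 = -33089/2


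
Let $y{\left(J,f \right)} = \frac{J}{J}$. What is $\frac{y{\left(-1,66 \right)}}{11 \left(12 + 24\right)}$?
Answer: $\frac{1}{396} \approx 0.0025253$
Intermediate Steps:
$y{\left(J,f \right)} = 1$
$\frac{y{\left(-1,66 \right)}}{11 \left(12 + 24\right)} = 1 \frac{1}{11 \left(12 + 24\right)} = 1 \frac{1}{11 \cdot 36} = 1 \cdot \frac{1}{396} = \frac{1}{396}$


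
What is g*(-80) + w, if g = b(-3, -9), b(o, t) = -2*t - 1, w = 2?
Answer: -1358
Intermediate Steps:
b(o, t) = -1 - 2*t
g = 17 (g = -1 - 2*(-9) = -1 + 18 = 17)
g*(-80) + w = 17*(-80) + 2 = -1360 + 2 = -1358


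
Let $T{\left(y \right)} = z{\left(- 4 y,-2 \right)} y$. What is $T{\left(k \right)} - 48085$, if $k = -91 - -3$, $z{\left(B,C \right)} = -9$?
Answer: $-47293$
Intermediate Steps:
$k = -88$ ($k = -91 + 3 = -88$)
$T{\left(y \right)} = - 9 y$
$T{\left(k \right)} - 48085 = \left(-9\right) \left(-88\right) - 48085 = 792 - 48085 = -47293$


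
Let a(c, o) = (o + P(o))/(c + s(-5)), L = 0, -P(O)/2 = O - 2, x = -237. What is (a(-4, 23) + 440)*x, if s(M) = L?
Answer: -421623/4 ≈ -1.0541e+5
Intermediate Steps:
P(O) = 4 - 2*O (P(O) = -2*(O - 2) = -2*(-2 + O) = 4 - 2*O)
s(M) = 0
a(c, o) = (4 - o)/c (a(c, o) = (o + (4 - 2*o))/(c + 0) = (4 - o)/c)
(a(-4, 23) + 440)*x = ((4 - 1*23)/(-4) + 440)*(-237) = (-(4 - 23)/4 + 440)*(-237) = (-¼*(-19) + 440)*(-237) = (19/4 + 440)*(-237) = (1779/4)*(-237) = -421623/4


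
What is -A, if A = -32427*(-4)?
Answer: -129708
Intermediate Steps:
A = 129708
-A = -1*129708 = -129708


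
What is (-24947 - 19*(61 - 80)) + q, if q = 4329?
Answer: -20257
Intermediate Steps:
(-24947 - 19*(61 - 80)) + q = (-24947 - 19*(61 - 80)) + 4329 = (-24947 - 19*(-19)) + 4329 = (-24947 + 361) + 4329 = -24586 + 4329 = -20257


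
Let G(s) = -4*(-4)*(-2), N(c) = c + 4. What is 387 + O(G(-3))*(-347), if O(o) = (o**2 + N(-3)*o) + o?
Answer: -332733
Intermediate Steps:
N(c) = 4 + c
G(s) = -32 (G(s) = 16*(-2) = -32)
O(o) = o**2 + 2*o (O(o) = (o**2 + (4 - 3)*o) + o = (o**2 + 1*o) + o = (o**2 + o) + o = (o + o**2) + o = o**2 + 2*o)
387 + O(G(-3))*(-347) = 387 - 32*(2 - 32)*(-347) = 387 - 32*(-30)*(-347) = 387 + 960*(-347) = 387 - 333120 = -332733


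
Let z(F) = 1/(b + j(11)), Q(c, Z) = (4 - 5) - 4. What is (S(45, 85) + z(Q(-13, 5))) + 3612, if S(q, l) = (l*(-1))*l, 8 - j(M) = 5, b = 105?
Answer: -390203/108 ≈ -3613.0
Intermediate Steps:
j(M) = 3 (j(M) = 8 - 1*5 = 8 - 5 = 3)
Q(c, Z) = -5 (Q(c, Z) = -1 - 4 = -5)
z(F) = 1/108 (z(F) = 1/(105 + 3) = 1/108)
S(q, l) = -l² (S(q, l) = (-l)*l = -l²)
(S(45, 85) + z(Q(-13, 5))) + 3612 = (-1*85² + 1/108) + 3612 = (-1*7225 + 1/108) + 3612 = (-7225 + 1/108) + 3612 = -780299/108 + 3612 = -390203/108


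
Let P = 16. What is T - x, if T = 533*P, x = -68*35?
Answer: 10908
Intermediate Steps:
x = -2380
T = 8528 (T = 533*16 = 8528)
T - x = 8528 - 1*(-2380) = 8528 + 2380 = 10908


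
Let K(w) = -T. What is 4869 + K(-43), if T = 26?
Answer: 4843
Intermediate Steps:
K(w) = -26 (K(w) = -1*26 = -26)
4869 + K(-43) = 4869 - 26 = 4843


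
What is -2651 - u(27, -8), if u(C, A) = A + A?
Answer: -2635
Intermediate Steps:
u(C, A) = 2*A
-2651 - u(27, -8) = -2651 - 2*(-8) = -2651 - 1*(-16) = -2651 + 16 = -2635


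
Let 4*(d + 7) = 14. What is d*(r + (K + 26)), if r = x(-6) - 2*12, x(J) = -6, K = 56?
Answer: -182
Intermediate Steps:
d = -7/2 (d = -7 + (¼)*14 = -7 + 7/2 = -7/2 ≈ -3.5000)
r = -30 (r = -6 - 2*12 = -6 - 1*24 = -6 - 24 = -30)
d*(r + (K + 26)) = -7*(-30 + (56 + 26))/2 = -7*(-30 + 82)/2 = -7/2*52 = -182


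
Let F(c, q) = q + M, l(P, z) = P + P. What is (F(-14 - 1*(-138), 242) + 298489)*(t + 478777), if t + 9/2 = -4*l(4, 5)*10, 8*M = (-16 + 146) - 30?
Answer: 571738297735/4 ≈ 1.4293e+11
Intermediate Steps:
M = 25/2 (M = ((-16 + 146) - 30)/8 = (130 - 30)/8 = (⅛)*100 = 25/2 ≈ 12.500)
l(P, z) = 2*P
F(c, q) = 25/2 + q (F(c, q) = q + 25/2 = 25/2 + q)
t = -649/2 (t = -9/2 - 8*4*10 = -9/2 - 4*8*10 = -9/2 - 32*10 = -9/2 - 320 = -649/2 ≈ -324.50)
(F(-14 - 1*(-138), 242) + 298489)*(t + 478777) = ((25/2 + 242) + 298489)*(-649/2 + 478777) = (509/2 + 298489)*(956905/2) = (597487/2)*(956905/2) = 571738297735/4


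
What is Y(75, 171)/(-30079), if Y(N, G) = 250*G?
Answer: -42750/30079 ≈ -1.4213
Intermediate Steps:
Y(75, 171)/(-30079) = (250*171)/(-30079) = 42750*(-1/30079) = -42750/30079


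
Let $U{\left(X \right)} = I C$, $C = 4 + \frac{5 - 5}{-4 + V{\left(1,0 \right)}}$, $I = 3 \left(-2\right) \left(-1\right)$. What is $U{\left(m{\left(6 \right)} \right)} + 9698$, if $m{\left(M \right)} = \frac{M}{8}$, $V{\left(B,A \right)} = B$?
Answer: $9722$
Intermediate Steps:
$I = 6$ ($I = \left(-6\right) \left(-1\right) = 6$)
$m{\left(M \right)} = \frac{M}{8}$ ($m{\left(M \right)} = M \frac{1}{8} = \frac{M}{8}$)
$C = 4$ ($C = 4 + \frac{5 - 5}{-4 + 1} = 4 + \frac{0}{-3} = 4 + 0 \left(- \frac{1}{3}\right) = 4 + 0 = 4$)
$U{\left(X \right)} = 24$ ($U{\left(X \right)} = 6 \cdot 4 = 24$)
$U{\left(m{\left(6 \right)} \right)} + 9698 = 24 + 9698 = 9722$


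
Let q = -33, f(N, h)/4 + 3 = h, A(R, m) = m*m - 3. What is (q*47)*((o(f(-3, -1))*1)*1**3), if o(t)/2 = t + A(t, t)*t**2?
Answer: -200860704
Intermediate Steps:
A(R, m) = -3 + m**2 (A(R, m) = m**2 - 3 = -3 + m**2)
f(N, h) = -12 + 4*h
o(t) = 2*t + 2*t**2*(-3 + t**2) (o(t) = 2*(t + (-3 + t**2)*t**2) = 2*(t + t**2*(-3 + t**2)) = 2*t + 2*t**2*(-3 + t**2))
(q*47)*((o(f(-3, -1))*1)*1**3) = (-33*47)*(((2*(-12 + 4*(-1))*(1 + (-12 + 4*(-1))*(-3 + (-12 + 4*(-1))**2)))*1)*1**3) = -1551*(2*(-12 - 4)*(1 + (-12 - 4)*(-3 + (-12 - 4)**2)))*1 = -1551*(2*(-16)*(1 - 16*(-3 + (-16)**2)))*1 = -1551*(2*(-16)*(1 - 16*(-3 + 256)))*1 = -1551*(2*(-16)*(1 - 16*253))*1 = -1551*(2*(-16)*(1 - 4048))*1 = -1551*(2*(-16)*(-4047))*1 = -1551*129504*1 = -200860704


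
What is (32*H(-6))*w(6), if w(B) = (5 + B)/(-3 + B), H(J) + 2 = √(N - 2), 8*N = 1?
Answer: -704/3 + 88*I*√30/3 ≈ -234.67 + 160.67*I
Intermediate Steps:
N = ⅛ (N = (⅛)*1 = ⅛ ≈ 0.12500)
H(J) = -2 + I*√30/4 (H(J) = -2 + √(⅛ - 2) = -2 + √(-15/8) = -2 + I*√30/4)
w(B) = (5 + B)/(-3 + B)
(32*H(-6))*w(6) = (32*(-2 + I*√30/4))*((5 + 6)/(-3 + 6)) = (-64 + 8*I*√30)*(11/3) = -704/3 + 88*I*√30/3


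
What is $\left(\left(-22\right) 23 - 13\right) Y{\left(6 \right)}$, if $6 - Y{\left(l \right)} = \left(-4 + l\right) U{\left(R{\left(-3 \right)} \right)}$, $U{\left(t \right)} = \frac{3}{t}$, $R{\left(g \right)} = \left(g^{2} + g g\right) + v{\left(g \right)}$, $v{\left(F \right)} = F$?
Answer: $- \frac{14532}{5} \approx -2906.4$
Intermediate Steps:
$R{\left(g \right)} = g + 2 g^{2}$ ($R{\left(g \right)} = \left(g^{2} + g g\right) + g = \left(g^{2} + g^{2}\right) + g = 2 g^{2} + g = g + 2 g^{2}$)
$Y{\left(l \right)} = \frac{34}{5} - \frac{l}{5}$ ($Y{\left(l \right)} = 6 - \left(-4 + l\right) \frac{3}{\left(-3\right) \left(1 + 2 \left(-3\right)\right)} = 6 - \left(-4 + l\right) \frac{3}{\left(-3\right) \left(1 - 6\right)} = 6 - \left(-4 + l\right) \frac{3}{\left(-3\right) \left(-5\right)} = 6 - \left(-4 + l\right) \frac{3}{15} = 6 - \left(-4 + l\right) 3 \cdot \frac{1}{15} = 6 - \left(-4 + l\right) \frac{1}{5} = 6 - \left(- \frac{4}{5} + \frac{l}{5}\right) = \frac{34}{5} - \frac{l}{5}$)
$\left(\left(-22\right) 23 - 13\right) Y{\left(6 \right)} = \left(\left(-22\right) 23 - 13\right) \left(\frac{34}{5} - \frac{6}{5}\right) = \left(-506 - 13\right) \left(\frac{34}{5} - \frac{6}{5}\right) = \left(-519\right) \frac{28}{5} = - \frac{14532}{5}$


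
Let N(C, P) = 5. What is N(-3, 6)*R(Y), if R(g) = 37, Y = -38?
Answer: 185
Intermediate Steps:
N(-3, 6)*R(Y) = 5*37 = 185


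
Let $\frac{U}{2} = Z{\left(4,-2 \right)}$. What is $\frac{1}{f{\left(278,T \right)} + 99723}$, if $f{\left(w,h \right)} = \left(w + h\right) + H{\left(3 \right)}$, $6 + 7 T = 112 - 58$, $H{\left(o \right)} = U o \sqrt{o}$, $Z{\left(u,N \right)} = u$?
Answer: $\frac{4900385}{490076918353} - \frac{1176 \sqrt{3}}{490076918353} \approx 9.9951 \cdot 10^{-6}$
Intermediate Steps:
$U = 8$ ($U = 2 \cdot 4 = 8$)
$H{\left(o \right)} = 8 o^{\frac{3}{2}}$ ($H{\left(o \right)} = 8 o \sqrt{o} = 8 o^{\frac{3}{2}}$)
$T = \frac{48}{7}$ ($T = - \frac{6}{7} + \frac{112 - 58}{7} = - \frac{6}{7} + \frac{1}{7} \cdot 54 = - \frac{6}{7} + \frac{54}{7} = \frac{48}{7} \approx 6.8571$)
$f{\left(w,h \right)} = h + w + 24 \sqrt{3}$ ($f{\left(w,h \right)} = \left(w + h\right) + 8 \cdot 3^{\frac{3}{2}} = \left(h + w\right) + 8 \cdot 3 \sqrt{3} = \left(h + w\right) + 24 \sqrt{3} = h + w + 24 \sqrt{3}$)
$\frac{1}{f{\left(278,T \right)} + 99723} = \frac{1}{\left(\frac{48}{7} + 278 + 24 \sqrt{3}\right) + 99723} = \frac{1}{\left(\frac{1994}{7} + 24 \sqrt{3}\right) + 99723} = \frac{1}{\frac{700055}{7} + 24 \sqrt{3}}$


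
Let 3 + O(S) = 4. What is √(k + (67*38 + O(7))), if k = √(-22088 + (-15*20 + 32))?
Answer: 3*√(283 + 2*I*√69) ≈ 50.49 + 1.4807*I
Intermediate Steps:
O(S) = 1 (O(S) = -3 + 4 = 1)
k = 18*I*√69 (k = √(-22088 + (-300 + 32)) = √(-22088 - 268) = √(-22356) = 18*I*√69 ≈ 149.52*I)
√(k + (67*38 + O(7))) = √(18*I*√69 + (67*38 + 1)) = √(18*I*√69 + (2546 + 1)) = √(18*I*√69 + 2547) = √(2547 + 18*I*√69)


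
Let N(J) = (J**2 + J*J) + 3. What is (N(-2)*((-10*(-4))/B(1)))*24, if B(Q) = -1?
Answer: -10560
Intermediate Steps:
N(J) = 3 + 2*J**2 (N(J) = (J**2 + J**2) + 3 = 2*J**2 + 3 = 3 + 2*J**2)
(N(-2)*((-10*(-4))/B(1)))*24 = ((3 + 2*(-2)**2)*(-10*(-4)/(-1)))*24 = ((3 + 2*4)*(40*(-1)))*24 = ((3 + 8)*(-40))*24 = (11*(-40))*24 = -440*24 = -10560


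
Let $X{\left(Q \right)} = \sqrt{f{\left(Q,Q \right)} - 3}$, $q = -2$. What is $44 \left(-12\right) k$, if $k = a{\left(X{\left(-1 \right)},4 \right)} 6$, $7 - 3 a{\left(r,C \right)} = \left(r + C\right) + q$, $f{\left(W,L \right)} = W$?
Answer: $-5280 + 2112 i \approx -5280.0 + 2112.0 i$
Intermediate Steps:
$X{\left(Q \right)} = \sqrt{-3 + Q}$ ($X{\left(Q \right)} = \sqrt{Q - 3} = \sqrt{-3 + Q}$)
$a{\left(r,C \right)} = 3 - \frac{C}{3} - \frac{r}{3}$ ($a{\left(r,C \right)} = \frac{7}{3} - \frac{\left(r + C\right) - 2}{3} = \frac{7}{3} - \frac{\left(C + r\right) - 2}{3} = \frac{7}{3} - \frac{-2 + C + r}{3} = \frac{7}{3} - \left(- \frac{2}{3} + \frac{C}{3} + \frac{r}{3}\right) = 3 - \frac{C}{3} - \frac{r}{3}$)
$k = 10 - 4 i$ ($k = \left(3 - \frac{4}{3} - \frac{\sqrt{-3 - 1}}{3}\right) 6 = \left(3 - \frac{4}{3} - \frac{\sqrt{-4}}{3}\right) 6 = \left(3 - \frac{4}{3} - \frac{2 i}{3}\right) 6 = \left(\frac{5}{3} - \frac{2 i}{3}\right) 6 = 10 - 4 i \approx 10.0 - 4.0 i$)
$44 \left(-12\right) k = 44 \left(-12\right) \left(10 - 4 i\right) = - 528 \left(10 - 4 i\right) = -5280 + 2112 i$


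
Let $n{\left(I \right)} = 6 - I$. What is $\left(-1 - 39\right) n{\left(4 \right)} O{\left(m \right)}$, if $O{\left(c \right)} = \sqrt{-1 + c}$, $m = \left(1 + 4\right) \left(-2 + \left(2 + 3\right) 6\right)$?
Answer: $- 80 \sqrt{139} \approx -943.19$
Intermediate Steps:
$m = 140$ ($m = 5 \left(-2 + 5 \cdot 6\right) = 5 \left(-2 + 30\right) = 5 \cdot 28 = 140$)
$\left(-1 - 39\right) n{\left(4 \right)} O{\left(m \right)} = \left(-1 - 39\right) \left(6 - 4\right) \sqrt{-1 + 140} = - 40 \left(6 - 4\right) \sqrt{139} = \left(-40\right) 2 \sqrt{139} = - 80 \sqrt{139}$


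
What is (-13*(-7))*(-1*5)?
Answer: -455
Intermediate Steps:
(-13*(-7))*(-1*5) = 91*(-5) = -455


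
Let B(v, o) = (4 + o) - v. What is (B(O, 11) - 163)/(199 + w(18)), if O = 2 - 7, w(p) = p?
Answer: -143/217 ≈ -0.65899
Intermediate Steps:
O = -5
B(v, o) = 4 + o - v
(B(O, 11) - 163)/(199 + w(18)) = ((4 + 11 - 1*(-5)) - 163)/(199 + 18) = ((4 + 11 + 5) - 163)/217 = (20 - 163)*(1/217) = -143*1/217 = -143/217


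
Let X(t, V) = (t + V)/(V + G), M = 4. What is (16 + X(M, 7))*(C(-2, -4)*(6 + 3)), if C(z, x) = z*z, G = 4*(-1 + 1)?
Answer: 4428/7 ≈ 632.57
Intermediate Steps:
G = 0 (G = 4*0 = 0)
C(z, x) = z²
X(t, V) = (V + t)/V (X(t, V) = (t + V)/(V + 0) = (V + t)/V)
(16 + X(M, 7))*(C(-2, -4)*(6 + 3)) = (16 + (7 + 4)/7)*((-2)²*(6 + 3)) = (16 + (⅐)*11)*(4*9) = (16 + 11/7)*36 = (123/7)*36 = 4428/7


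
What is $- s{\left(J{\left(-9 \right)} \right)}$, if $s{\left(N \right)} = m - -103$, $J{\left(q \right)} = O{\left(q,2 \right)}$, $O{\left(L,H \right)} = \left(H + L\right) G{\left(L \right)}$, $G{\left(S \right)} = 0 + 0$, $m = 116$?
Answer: $-219$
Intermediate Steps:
$G{\left(S \right)} = 0$
$O{\left(L,H \right)} = 0$ ($O{\left(L,H \right)} = \left(H + L\right) 0 = 0$)
$J{\left(q \right)} = 0$
$s{\left(N \right)} = 219$ ($s{\left(N \right)} = 116 - -103 = 116 + 103 = 219$)
$- s{\left(J{\left(-9 \right)} \right)} = \left(-1\right) 219 = -219$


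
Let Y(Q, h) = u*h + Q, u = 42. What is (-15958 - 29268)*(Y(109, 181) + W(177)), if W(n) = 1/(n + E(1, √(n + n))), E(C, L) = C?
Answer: -31037676667/89 ≈ -3.4874e+8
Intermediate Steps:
W(n) = 1/(1 + n) (W(n) = 1/(n + 1) = 1/(1 + n))
Y(Q, h) = Q + 42*h (Y(Q, h) = 42*h + Q = Q + 42*h)
(-15958 - 29268)*(Y(109, 181) + W(177)) = (-15958 - 29268)*((109 + 42*181) + 1/(1 + 177)) = -45226*((109 + 7602) + 1/178) = -45226*(7711 + 1/178) = -45226*1372559/178 = -31037676667/89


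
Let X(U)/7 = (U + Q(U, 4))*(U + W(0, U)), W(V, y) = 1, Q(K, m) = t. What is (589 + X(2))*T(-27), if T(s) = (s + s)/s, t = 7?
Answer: 1556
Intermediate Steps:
Q(K, m) = 7
X(U) = 7*(1 + U)*(7 + U) (X(U) = 7*((U + 7)*(U + 1)) = 7*((7 + U)*(1 + U)) = 7*((1 + U)*(7 + U)) = 7*(1 + U)*(7 + U))
T(s) = 2 (T(s) = (2*s)/s = 2)
(589 + X(2))*T(-27) = (589 + (49 + 7*2**2 + 56*2))*2 = (589 + (49 + 7*4 + 112))*2 = (589 + (49 + 28 + 112))*2 = (589 + 189)*2 = 778*2 = 1556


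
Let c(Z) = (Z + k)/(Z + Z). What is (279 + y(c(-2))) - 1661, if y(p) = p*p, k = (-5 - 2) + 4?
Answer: -22087/16 ≈ -1380.4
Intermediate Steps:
k = -3 (k = -7 + 4 = -3)
c(Z) = (-3 + Z)/(2*Z) (c(Z) = (Z - 3)/(Z + Z) = (-3 + Z)/((2*Z)) = (-3 + Z)*(1/(2*Z)) = (-3 + Z)/(2*Z))
y(p) = p**2
(279 + y(c(-2))) - 1661 = (279 + ((1/2)*(-3 - 2)/(-2))**2) - 1661 = (279 + ((1/2)*(-1/2)*(-5))**2) - 1661 = (279 + (5/4)**2) - 1661 = (279 + 25/16) - 1661 = 4489/16 - 1661 = -22087/16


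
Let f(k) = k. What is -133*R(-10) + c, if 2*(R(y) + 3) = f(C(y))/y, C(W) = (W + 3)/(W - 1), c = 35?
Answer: 96411/220 ≈ 438.23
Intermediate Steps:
C(W) = (3 + W)/(-1 + W)
R(y) = -3 + (3 + y)/(2*y*(-1 + y)) (R(y) = -3 + (((3 + y)/(-1 + y))/y)/2 = -3 + ((3 + y)/(y*(-1 + y)))/2 = -3 + (3 + y)/(2*y*(-1 + y)))
-133*R(-10) + c = -133*(3 - 10 - 6*(-10)*(-1 - 10))/(2*(-10)*(-1 - 10)) + 35 = -133*(-1)*(3 - 10 - 6*(-10)*(-11))/(2*10*(-11)) + 35 = -133*(-1)*(-1)*(3 - 10 - 660)/(2*10*11) + 35 = -133*(-1)*(-1)*(-667)/(2*10*11) + 35 = -133*(-667/220) + 35 = 88711/220 + 35 = 96411/220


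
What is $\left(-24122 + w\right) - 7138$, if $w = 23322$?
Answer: $-7938$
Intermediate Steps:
$\left(-24122 + w\right) - 7138 = \left(-24122 + 23322\right) - 7138 = -800 - 7138 = -7938$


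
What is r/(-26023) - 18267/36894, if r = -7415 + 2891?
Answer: -102817895/320030854 ≈ -0.32127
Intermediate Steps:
r = -4524
r/(-26023) - 18267/36894 = -4524/(-26023) - 18267/36894 = -4524*(-1/26023) - 18267*1/36894 = 4524/26023 - 6089/12298 = -102817895/320030854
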